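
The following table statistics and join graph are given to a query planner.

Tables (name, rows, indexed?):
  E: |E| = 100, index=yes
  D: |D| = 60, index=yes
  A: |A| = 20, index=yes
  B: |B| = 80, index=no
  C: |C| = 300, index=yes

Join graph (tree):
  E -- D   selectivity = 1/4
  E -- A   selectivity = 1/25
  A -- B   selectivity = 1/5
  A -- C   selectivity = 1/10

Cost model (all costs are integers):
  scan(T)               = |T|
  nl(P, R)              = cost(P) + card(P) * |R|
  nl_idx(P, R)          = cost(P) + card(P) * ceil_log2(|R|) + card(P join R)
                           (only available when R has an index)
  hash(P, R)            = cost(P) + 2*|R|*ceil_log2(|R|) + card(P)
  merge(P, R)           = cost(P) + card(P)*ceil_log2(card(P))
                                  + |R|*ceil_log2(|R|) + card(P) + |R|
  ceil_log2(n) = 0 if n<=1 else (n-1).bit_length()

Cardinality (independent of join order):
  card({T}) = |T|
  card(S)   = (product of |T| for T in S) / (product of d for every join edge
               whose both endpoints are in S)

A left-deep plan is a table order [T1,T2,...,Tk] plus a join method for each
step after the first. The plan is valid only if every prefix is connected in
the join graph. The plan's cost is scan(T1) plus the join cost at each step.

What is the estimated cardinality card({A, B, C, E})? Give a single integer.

Tables in S: A(20), B(80), C(300), E(100)
Edges inside S: E-A(d=25), A-B(d=5), A-C(d=10)
numerator = 20 * 80 * 300 * 100 = 48000000
denominator = 25 * 5 * 10 = 1250
card(S) = 48000000 / 1250 = 38400

38400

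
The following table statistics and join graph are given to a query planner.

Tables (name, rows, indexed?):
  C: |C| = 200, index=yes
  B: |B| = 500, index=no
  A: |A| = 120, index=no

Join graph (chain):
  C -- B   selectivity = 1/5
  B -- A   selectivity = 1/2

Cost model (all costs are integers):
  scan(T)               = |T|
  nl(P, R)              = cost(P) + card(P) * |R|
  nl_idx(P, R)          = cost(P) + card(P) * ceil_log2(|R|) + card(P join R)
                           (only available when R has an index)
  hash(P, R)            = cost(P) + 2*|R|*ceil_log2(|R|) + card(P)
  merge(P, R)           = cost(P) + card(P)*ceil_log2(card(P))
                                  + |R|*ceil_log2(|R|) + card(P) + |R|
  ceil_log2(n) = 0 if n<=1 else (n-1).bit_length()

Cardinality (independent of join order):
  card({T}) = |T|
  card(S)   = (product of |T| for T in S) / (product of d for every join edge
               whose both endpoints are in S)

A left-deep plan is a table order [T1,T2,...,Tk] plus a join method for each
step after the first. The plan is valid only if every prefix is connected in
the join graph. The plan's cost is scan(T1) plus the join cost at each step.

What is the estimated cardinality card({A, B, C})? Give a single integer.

Tables in S: A(120), B(500), C(200)
Edges inside S: C-B(d=5), B-A(d=2)
numerator = 120 * 500 * 200 = 12000000
denominator = 5 * 2 = 10
card(S) = 12000000 / 10 = 1200000

1200000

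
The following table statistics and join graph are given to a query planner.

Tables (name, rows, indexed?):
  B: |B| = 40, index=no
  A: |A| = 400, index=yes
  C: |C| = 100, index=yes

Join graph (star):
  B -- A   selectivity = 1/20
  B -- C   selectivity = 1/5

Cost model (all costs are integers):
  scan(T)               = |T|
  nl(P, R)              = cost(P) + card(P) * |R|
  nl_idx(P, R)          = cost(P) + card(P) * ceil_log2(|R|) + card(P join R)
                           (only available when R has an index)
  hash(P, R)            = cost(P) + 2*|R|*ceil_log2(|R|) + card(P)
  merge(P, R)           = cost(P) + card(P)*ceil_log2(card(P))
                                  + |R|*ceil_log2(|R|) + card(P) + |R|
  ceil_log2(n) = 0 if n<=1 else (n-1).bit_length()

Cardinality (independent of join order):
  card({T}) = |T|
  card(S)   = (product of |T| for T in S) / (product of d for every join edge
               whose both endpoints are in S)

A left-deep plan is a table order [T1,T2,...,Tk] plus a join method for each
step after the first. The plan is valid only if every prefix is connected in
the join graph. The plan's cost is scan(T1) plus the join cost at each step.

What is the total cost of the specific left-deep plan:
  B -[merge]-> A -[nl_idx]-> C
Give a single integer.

step 1: scan B: cost=40, card=40
step 2: join A via merge
    card(P join A) = 40*400/(20) = 800
    cost = 40 + 40*6 + 400*9 + 40 + 400 = 4320
step 3: join C via nl_idx
    card(P join C) = 800*100/(5) = 16000
    cost = 4320 + 800*7 + 16000 = 25920

25920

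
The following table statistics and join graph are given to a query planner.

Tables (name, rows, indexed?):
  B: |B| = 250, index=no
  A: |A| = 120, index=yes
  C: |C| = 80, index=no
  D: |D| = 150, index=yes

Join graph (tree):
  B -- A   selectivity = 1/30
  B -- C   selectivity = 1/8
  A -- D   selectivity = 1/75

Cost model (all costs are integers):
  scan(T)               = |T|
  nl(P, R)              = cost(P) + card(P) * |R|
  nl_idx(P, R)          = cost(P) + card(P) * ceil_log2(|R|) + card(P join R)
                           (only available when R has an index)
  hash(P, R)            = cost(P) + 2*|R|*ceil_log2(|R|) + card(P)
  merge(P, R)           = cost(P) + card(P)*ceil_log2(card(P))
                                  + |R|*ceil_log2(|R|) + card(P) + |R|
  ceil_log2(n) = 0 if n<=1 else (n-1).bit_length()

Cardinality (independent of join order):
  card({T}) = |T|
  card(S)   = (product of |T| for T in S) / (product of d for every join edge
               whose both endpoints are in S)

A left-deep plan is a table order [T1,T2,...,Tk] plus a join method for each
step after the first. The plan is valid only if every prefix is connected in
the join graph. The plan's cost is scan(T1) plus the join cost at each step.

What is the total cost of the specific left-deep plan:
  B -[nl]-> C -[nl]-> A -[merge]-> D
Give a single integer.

471600

step 1: scan B: cost=250, card=250
step 2: join C via nl
    card(P join C) = 250*80/(8) = 2500
    cost = 250 + 250*80 = 20250
step 3: join A via nl
    card(P join A) = 2500*120/(30) = 10000
    cost = 20250 + 2500*120 = 320250
step 4: join D via merge
    card(P join D) = 10000*150/(75) = 20000
    cost = 320250 + 10000*14 + 150*8 + 10000 + 150 = 471600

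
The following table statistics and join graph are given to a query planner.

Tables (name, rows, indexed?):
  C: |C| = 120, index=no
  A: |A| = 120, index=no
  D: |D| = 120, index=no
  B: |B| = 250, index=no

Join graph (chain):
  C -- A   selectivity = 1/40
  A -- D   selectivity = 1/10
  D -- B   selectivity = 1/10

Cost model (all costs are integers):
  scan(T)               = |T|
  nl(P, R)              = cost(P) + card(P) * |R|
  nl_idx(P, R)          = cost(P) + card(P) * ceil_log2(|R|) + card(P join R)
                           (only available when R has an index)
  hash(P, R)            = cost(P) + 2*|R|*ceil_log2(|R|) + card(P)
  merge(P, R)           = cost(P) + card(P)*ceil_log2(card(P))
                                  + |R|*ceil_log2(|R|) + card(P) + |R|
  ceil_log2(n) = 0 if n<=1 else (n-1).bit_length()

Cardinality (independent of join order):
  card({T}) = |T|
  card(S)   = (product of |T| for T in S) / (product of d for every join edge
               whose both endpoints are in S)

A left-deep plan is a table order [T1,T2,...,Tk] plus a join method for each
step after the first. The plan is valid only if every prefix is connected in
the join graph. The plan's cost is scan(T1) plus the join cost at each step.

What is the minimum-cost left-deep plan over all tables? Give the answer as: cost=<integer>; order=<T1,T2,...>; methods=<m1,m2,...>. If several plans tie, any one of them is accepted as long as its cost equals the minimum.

cost=12280; order=A,C,D,B; methods=hash,hash,hash

Selinger DP (subsets sized 1..n):
  {C}: scan cost=120, card=120
  {A}: scan cost=120, card=120
  {D}: scan cost=120, card=120
  {B}: scan cost=250, card=250
  {AC}: card=360; try (C,hash)→1920, (A,hash)→1920, (C,merge)→2040, (A,merge)→2040, (C,nl)→14520, (A,nl)→14520; best=1920 via (C,hash)
  {AD}: card=1440; try (D,hash)→1920, (A,hash)→1920, (D,merge)→2040, (A,merge)→2040, (D,nl)→14520, (A,nl)→14520; best=1920 via (D,hash)
  {BD}: card=3000; try (D,hash)→2180, (B,merge)→3330, (D,merge)→3460, (B,hash)→4240, (B,nl)→30120, (D,nl)→30250; best=2180 via (D,hash)
  {ACD}: card=4320; try (D,hash)→3960, (C,hash)→5040, (D,merge)→6480, (C,merge)→20160, (D,nl)→45120, (C,nl)→174720; best=3960 via (D,hash)
  {ABD}: card=36000; try (A,hash)→6860, (B,hash)→7360, (B,merge)→21450, (A,merge)→42140, (B,nl)→361920, (A,nl)→362180; best=6860 via (A,hash)
  {ABCD}: card=108000; try (B,hash)→12280, (C,hash)→44540, (B,merge)→66690, (C,merge)→619820, (B,nl)→1083960, (C,nl)→4326860; best=12280 via (B,hash)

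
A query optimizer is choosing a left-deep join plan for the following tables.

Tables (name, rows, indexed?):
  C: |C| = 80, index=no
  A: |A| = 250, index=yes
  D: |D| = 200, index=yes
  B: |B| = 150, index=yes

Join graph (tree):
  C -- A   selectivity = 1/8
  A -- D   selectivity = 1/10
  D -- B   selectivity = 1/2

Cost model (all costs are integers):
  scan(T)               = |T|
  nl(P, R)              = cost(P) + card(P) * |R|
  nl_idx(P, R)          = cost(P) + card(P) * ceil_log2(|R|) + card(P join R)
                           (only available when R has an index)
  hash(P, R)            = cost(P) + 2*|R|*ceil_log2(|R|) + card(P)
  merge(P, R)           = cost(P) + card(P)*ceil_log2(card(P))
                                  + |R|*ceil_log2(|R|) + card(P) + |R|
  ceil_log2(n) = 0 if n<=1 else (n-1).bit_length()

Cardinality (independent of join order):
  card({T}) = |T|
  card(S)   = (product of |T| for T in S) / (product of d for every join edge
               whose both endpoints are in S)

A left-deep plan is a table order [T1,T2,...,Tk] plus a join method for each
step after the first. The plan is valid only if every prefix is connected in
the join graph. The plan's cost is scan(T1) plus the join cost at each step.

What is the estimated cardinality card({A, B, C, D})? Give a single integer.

3750000

Tables in S: A(250), B(150), C(80), D(200)
Edges inside S: C-A(d=8), A-D(d=10), D-B(d=2)
numerator = 250 * 150 * 80 * 200 = 600000000
denominator = 8 * 10 * 2 = 160
card(S) = 600000000 / 160 = 3750000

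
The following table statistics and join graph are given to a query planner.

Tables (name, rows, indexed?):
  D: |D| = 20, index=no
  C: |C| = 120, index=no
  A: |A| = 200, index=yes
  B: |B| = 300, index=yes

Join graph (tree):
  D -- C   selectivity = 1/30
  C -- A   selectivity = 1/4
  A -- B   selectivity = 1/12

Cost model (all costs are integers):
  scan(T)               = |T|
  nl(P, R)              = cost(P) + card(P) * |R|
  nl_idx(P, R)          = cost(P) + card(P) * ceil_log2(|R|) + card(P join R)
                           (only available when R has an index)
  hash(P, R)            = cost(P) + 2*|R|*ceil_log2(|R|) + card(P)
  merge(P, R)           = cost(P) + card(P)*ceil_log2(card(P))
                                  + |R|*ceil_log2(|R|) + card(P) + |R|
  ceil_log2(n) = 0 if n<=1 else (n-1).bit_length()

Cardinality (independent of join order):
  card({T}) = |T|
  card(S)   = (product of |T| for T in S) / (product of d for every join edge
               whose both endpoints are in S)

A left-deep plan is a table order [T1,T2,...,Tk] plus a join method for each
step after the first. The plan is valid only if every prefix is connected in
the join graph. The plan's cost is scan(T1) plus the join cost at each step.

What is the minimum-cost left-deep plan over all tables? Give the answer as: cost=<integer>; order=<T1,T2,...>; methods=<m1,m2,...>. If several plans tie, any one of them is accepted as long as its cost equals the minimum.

cost=12280; order=C,D,A,B; methods=hash,merge,hash

Selinger DP (subsets sized 1..n):
  {D}: scan cost=20, card=20
  {C}: scan cost=120, card=120
  {A}: scan cost=200, card=200
  {B}: scan cost=300, card=300
  {CD}: card=80; try (D,hash)→440, (C,merge)→1100, (D,merge)→1200, (C,hash)→1720, (C,nl)→2420, (D,nl)→2520; best=440 via (D,hash)
  {AC}: card=6000; try (C,hash)→2080, (A,merge)→2880, (C,merge)→2960, (A,hash)→3440, (A,nl_idx)→7080, (A,nl)→24120 …(+1); best=2080 via (C,hash)
  {AB}: card=5000; try (A,hash)→3800, (B,merge)→5000, (A,merge)→5100, (B,hash)→5800, (B,nl_idx)→7000, (A,nl_idx)→7700 …(+2); best=3800 via (A,hash)
  {ACD}: card=4000; try (A,merge)→2880, (A,hash)→3720, (A,nl_idx)→5080, (D,hash)→8280, (A,nl)→16440, (D,merge)→86200 …(+1); best=2880 via (A,merge)
  {ABC}: card=150000; try (C,hash)→10480, (B,hash)→13480, (C,merge)→74760, (B,merge)→89080, (B,nl_idx)→206080, (C,nl)→603800 …(+1); best=10480 via (C,hash)
  {ABCD}: card=100000; try (B,hash)→12280, (B,merge)→57880, (B,nl_idx)→138880, (D,hash)→160680, (B,nl)→1202880, (D,merge)→2860600 …(+1); best=12280 via (B,hash)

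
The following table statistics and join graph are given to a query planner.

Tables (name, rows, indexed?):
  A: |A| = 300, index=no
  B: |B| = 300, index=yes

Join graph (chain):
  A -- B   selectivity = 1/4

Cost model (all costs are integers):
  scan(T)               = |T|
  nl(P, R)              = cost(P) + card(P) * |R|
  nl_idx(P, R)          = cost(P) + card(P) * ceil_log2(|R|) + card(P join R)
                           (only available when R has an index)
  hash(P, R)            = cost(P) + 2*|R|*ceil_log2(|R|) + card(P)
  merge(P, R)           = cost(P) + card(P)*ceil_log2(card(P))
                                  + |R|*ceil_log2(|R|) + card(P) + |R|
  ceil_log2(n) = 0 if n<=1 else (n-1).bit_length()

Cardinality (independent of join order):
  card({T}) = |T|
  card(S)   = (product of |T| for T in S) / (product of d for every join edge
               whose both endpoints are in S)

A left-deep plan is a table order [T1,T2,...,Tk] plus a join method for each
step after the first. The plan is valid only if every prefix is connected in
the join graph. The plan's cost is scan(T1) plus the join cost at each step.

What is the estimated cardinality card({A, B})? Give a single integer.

22500

Tables in S: A(300), B(300)
Edges inside S: A-B(d=4)
numerator = 300 * 300 = 90000
denominator = 4 = 4
card(S) = 90000 / 4 = 22500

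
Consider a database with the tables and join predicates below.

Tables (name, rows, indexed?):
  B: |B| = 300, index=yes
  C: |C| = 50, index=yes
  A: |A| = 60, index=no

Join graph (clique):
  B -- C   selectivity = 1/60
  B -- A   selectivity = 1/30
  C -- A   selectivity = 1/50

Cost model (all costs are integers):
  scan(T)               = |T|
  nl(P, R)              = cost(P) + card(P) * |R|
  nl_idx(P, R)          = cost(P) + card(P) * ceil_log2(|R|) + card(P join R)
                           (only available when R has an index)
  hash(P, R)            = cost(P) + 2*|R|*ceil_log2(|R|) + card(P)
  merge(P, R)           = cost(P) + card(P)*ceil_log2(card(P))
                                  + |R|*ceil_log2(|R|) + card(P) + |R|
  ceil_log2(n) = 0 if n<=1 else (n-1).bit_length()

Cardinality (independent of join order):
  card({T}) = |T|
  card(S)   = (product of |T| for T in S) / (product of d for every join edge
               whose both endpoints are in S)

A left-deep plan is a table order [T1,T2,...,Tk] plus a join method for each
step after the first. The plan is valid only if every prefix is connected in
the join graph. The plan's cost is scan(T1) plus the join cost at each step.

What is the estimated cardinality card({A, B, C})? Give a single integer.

10

Tables in S: A(60), B(300), C(50)
Edges inside S: B-C(d=60), B-A(d=30), C-A(d=50)
numerator = 60 * 300 * 50 = 900000
denominator = 60 * 30 * 50 = 90000
card(S) = 900000 / 90000 = 10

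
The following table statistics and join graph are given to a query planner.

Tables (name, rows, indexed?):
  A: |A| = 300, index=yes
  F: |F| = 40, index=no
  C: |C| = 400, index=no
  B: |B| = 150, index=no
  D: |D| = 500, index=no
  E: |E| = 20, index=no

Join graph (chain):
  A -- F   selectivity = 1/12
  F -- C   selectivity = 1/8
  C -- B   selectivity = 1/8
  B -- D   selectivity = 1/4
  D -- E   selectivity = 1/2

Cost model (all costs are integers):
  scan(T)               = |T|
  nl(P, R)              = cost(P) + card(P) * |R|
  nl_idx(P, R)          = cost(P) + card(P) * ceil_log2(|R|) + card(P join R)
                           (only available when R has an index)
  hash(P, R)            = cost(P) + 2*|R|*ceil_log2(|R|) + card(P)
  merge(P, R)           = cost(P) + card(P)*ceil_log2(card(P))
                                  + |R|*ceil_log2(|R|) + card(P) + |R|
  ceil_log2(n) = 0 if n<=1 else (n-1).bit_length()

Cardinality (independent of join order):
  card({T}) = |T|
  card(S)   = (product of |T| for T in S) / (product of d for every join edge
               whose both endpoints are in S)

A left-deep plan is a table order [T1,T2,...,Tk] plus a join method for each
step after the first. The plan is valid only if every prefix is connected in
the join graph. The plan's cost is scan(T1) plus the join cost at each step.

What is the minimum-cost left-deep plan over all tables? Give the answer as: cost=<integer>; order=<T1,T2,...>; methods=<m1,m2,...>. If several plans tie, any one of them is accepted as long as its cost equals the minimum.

cost=51620280; order=C,F,B,D,E,A; methods=hash,hash,hash,hash,hash

Selinger DP (subsets sized 1..n):
  {A}: scan cost=300, card=300
  {F}: scan cost=40, card=40
  {C}: scan cost=400, card=400
  {B}: scan cost=150, card=150
  {D}: scan cost=500, card=500
  {E}: scan cost=20, card=20
  {AF}: card=1000; try (F,hash)→1080, (A,nl_idx)→1400, (A,merge)→3320, (F,merge)→3580, (A,hash)→5480, (A,nl)→12040 …(+1); best=1080 via (F,hash)
  {CF}: card=2000; try (F,hash)→1280, (C,merge)→4320, (F,merge)→4680, (C,hash)→7280, (C,nl)→16040, (F,nl)→16400; best=1280 via (F,hash)
  {BC}: card=7500; try (B,hash)→3200, (C,merge)→5500, (B,merge)→5750, (C,hash)→7500, (C,nl)→60150, (B,nl)→60400; best=3200 via (B,hash)
  {BD}: card=18750; try (B,hash)→3400, (D,merge)→6500, (B,merge)→6850, (D,hash)→9300, (D,nl)→75150, (B,nl)→75500; best=3400 via (B,hash)
  {DE}: card=5000; try (E,hash)→1200, (D,merge)→5140, (E,merge)→5620, (D,hash)→9040, (D,nl)→10020, (E,nl)→10500; best=1200 via (E,hash)
  {ACF}: card=50000; try (A,hash)→8680, (C,hash)→9280, (C,merge)→16080, (A,merge)→28280, (A,nl_idx)→69280, (C,nl)→401080 …(+1); best=8680 via (A,hash)
  {BCF}: card=37500; try (B,hash)→5680, (F,hash)→11180, (B,merge)→26630, (F,merge)→108480, (B,nl)→301280, (F,nl)→303200; best=5680 via (B,hash)
  {BCD}: card=937500; try (D,hash)→19700, (C,hash)→29350, (D,merge)→113200, (C,merge)→307400, (D,nl)→3753200, (C,nl)→7503400; best=19700 via (D,hash)
  {BDE}: card=187500; try (B,hash)→8600, (E,hash)→22350, (B,merge)→72550, (E,merge)→303520, (E,nl)→378400, (B,nl)→751200; best=8600 via (B,hash)
  {ABCF}: card=937500; try (A,hash)→48580, (B,hash)→61080, (A,merge)→646180, (B,merge)→860030, (A,nl_idx)→1280680, (B,nl)→7508680 …(+1); best=48580 via (A,hash)
  {BCDF}: card=4687500; try (D,hash)→52180, (D,merge)→648180, (F,hash)→957680, (D,nl)→18755680, (F,merge)→19707480, (F,nl)→37519700; best=52180 via (D,hash)
  {BCDE}: card=9375000; try (C,hash)→203300, (E,hash)→957400, (C,merge)→3575100, (E,nl)→18769700, (E,merge)→19707320, (C,nl)→75008600; best=203300 via (C,hash)
  {ABCDF}: card=117187500; try (D,hash)→995080, (A,hash)→4745080, (D,merge)→19741080, (A,merge)→112555180, (A,nl_idx)→159427180, (D,nl)→468798580 …(+1); best=995080 via (D,hash)
  {BCDEF}: card=46875000; try (E,hash)→4739880, (F,hash)→9578780, (E,nl)→93802180, (E,merge)→112552300, (F,merge)→234578580, (F,nl)→375203300; best=4739880 via (E,hash)
  {ABCDEF}: card=1171875000; try (A,hash)→51620280, (E,hash)→118182780, (A,merge)→1270367880, (A,nl_idx)→1598489880, (E,nl)→2344745080, (E,merge)→3282245200 …(+1); best=51620280 via (A,hash)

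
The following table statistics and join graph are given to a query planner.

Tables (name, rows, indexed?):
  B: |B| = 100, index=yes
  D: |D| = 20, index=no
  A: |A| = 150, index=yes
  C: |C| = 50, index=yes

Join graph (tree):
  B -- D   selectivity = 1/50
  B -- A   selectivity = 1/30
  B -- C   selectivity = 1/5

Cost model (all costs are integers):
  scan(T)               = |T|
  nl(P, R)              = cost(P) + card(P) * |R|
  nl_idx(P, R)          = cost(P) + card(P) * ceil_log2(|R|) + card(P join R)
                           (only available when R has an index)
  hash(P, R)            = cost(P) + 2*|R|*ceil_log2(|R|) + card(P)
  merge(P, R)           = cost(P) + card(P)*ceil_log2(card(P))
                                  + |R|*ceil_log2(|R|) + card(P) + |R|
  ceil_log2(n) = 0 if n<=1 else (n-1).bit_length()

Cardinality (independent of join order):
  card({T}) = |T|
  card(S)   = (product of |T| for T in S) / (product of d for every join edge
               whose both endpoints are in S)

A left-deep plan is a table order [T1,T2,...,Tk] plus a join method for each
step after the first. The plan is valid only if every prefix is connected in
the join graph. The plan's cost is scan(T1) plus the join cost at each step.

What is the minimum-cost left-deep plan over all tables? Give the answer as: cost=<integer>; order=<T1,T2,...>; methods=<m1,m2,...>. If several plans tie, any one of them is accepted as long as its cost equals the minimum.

Selinger DP (subsets sized 1..n):
  {B}: scan cost=100, card=100
  {D}: scan cost=20, card=20
  {A}: scan cost=150, card=150
  {C}: scan cost=50, card=50
  {BD}: card=40; try (B,nl_idx)→200, (D,hash)→400, (B,merge)→940, (D,merge)→1020, (B,hash)→1440, (B,nl)→2020 …(+1); best=200 via (B,nl_idx)
  {AB}: card=500; try (A,nl_idx)→1400, (B,hash)→1700, (B,nl_idx)→1700, (A,merge)→2250, (B,merge)→2300, (A,hash)→2600 …(+2); best=1400 via (A,nl_idx)
  {BC}: card=1000; try (C,hash)→800, (B,merge)→1200, (C,merge)→1250, (B,nl_idx)→1400, (B,hash)→1500, (C,nl_idx)→1700 …(+2); best=800 via (C,hash)
  {ABD}: card=200; try (A,nl_idx)→720, (A,merge)→1830, (D,hash)→2100, (A,hash)→2640, (A,nl)→6200, (D,merge)→6520 …(+1); best=720 via (A,nl_idx)
  {BCD}: card=400; try (C,merge)→830, (C,hash)→840, (C,nl_idx)→840, (D,hash)→2000, (C,nl)→2200, (D,merge)→11920 …(+1); best=830 via (C,merge)
  {ABC}: card=5000; try (C,hash)→2500, (A,hash)→4200, (C,merge)→6750, (C,nl_idx)→9400, (A,merge)→13150, (A,nl_idx)→13800 …(+2); best=2500 via (C,hash)
  {ABCD}: card=2000; try (C,hash)→1520, (C,merge)→2870, (A,hash)→3630, (C,nl_idx)→3920, (A,nl_idx)→6030, (A,merge)→6180 …(+5); best=1520 via (C,hash)

cost=1520; order=D,B,A,C; methods=nl_idx,nl_idx,hash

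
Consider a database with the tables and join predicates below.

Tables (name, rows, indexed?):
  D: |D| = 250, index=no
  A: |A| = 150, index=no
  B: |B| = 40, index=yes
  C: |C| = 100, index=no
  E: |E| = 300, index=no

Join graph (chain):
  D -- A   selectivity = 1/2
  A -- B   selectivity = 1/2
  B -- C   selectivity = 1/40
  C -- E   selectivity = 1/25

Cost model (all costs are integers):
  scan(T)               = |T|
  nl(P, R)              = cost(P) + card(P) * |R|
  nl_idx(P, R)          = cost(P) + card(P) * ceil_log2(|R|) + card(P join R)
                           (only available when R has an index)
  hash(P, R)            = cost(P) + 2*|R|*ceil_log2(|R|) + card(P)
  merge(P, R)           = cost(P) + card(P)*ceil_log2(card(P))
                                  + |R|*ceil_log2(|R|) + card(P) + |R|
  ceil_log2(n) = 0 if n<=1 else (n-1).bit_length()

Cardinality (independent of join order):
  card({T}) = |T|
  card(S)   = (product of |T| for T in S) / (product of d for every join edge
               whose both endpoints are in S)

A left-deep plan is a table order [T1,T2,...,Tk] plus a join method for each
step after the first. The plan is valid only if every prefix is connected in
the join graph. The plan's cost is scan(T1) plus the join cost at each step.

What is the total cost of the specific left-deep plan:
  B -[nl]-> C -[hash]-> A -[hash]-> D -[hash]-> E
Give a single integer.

960940

step 1: scan B: cost=40, card=40
step 2: join C via nl
    card(P join C) = 40*100/(40) = 100
    cost = 40 + 40*100 = 4040
step 3: join A via hash
    card(P join A) = 100*150/(2) = 7500
    cost = 4040 + 2*150*8 + 100 = 6540
step 4: join D via hash
    card(P join D) = 7500*250/(2) = 937500
    cost = 6540 + 2*250*8 + 7500 = 18040
step 5: join E via hash
    card(P join E) = 937500*300/(25) = 11250000
    cost = 18040 + 2*300*9 + 937500 = 960940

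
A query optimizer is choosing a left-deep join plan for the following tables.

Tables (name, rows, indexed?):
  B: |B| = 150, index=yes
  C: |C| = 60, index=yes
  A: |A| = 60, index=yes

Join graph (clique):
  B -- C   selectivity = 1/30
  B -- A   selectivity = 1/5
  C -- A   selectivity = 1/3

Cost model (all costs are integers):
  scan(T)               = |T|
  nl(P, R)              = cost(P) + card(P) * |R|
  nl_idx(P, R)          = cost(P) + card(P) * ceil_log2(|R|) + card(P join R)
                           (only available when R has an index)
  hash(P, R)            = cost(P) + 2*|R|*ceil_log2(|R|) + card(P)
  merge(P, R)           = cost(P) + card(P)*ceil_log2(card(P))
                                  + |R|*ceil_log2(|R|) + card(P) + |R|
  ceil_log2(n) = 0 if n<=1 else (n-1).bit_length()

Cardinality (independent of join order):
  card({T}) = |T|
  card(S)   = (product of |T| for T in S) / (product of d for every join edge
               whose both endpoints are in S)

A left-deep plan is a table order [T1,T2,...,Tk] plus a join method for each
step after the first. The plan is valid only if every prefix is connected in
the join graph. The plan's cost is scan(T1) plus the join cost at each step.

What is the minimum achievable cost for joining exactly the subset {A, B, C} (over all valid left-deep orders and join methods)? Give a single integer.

Selinger DP over subsets of {A,B,C}:
  {B}: scan cost=150, card=150
  {C}: scan cost=60, card=60
  {A}: scan cost=60, card=60
  {BC}: card=300; try (B,nl_idx)→840, (C,hash)→1020, (C,nl_idx)→1350, (B,merge)→1830, (C,merge)→1920, (B,hash)→2520 …(+2); best=840 via (B,nl_idx)
  {AB}: card=1800; try (A,hash)→1020, (B,merge)→1830, (A,merge)→1920, (B,nl_idx)→2340, (B,hash)→2520, (A,nl_idx)→2850 …(+2); best=1020 via (A,hash)
  {AC}: card=1200; try (C,hash)→840, (A,hash)→840, (C,merge)→900, (A,merge)→900, (C,nl_idx)→1620, (A,nl_idx)→1620 …(+2); best=840 via (C,hash)
  {ABC}: card=1200; try (A,hash)→1860, (C,hash)→3540, (A,nl_idx)→3840, (A,merge)→4260, (B,hash)→4440, (B,nl_idx)→11640 …(+6); best=1860 via (A,hash)

1860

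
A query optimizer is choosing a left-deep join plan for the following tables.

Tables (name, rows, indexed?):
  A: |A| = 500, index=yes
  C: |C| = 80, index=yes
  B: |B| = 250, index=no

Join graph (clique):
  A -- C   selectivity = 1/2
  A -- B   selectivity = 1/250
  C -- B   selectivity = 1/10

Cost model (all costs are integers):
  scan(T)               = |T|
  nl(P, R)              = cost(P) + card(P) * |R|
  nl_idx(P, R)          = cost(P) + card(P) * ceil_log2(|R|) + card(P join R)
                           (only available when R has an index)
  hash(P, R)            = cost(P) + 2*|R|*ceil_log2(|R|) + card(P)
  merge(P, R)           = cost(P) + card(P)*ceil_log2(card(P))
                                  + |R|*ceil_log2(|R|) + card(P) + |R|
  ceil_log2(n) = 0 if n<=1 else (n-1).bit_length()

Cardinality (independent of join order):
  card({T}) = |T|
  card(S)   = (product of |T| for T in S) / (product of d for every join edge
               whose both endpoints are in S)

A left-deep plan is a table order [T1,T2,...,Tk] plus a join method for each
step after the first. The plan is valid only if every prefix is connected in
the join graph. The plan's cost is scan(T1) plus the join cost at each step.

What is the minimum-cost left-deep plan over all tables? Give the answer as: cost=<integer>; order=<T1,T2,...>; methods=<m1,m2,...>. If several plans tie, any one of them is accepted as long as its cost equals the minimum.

Selinger DP (subsets sized 1..n):
  {A}: scan cost=500, card=500
  {C}: scan cost=80, card=80
  {B}: scan cost=250, card=250
  {AC}: card=20000; try (C,hash)→2120, (A,merge)→5720, (C,merge)→6140, (A,hash)→9160, (A,nl_idx)→20800, (C,nl_idx)→24000 …(+2); best=2120 via (C,hash)
  {AB}: card=500; try (A,nl_idx)→3000, (B,hash)→5000, (A,merge)→7500, (B,merge)→7750, (A,hash)→9500, (A,nl)→125250 …(+1); best=3000 via (A,nl_idx)
  {BC}: card=2000; try (C,hash)→1620, (B,merge)→2970, (C,merge)→3140, (C,nl_idx)→4000, (B,hash)→4160, (B,nl)→20080 …(+1); best=1620 via (C,hash)
  {ABC}: card=2000; try (C,hash)→4620, (C,nl_idx)→8500, (C,merge)→8640, (A,hash)→12620, (A,nl_idx)→21620, (B,hash)→26120 …(+5); best=4620 via (C,hash)

cost=4620; order=B,A,C; methods=nl_idx,hash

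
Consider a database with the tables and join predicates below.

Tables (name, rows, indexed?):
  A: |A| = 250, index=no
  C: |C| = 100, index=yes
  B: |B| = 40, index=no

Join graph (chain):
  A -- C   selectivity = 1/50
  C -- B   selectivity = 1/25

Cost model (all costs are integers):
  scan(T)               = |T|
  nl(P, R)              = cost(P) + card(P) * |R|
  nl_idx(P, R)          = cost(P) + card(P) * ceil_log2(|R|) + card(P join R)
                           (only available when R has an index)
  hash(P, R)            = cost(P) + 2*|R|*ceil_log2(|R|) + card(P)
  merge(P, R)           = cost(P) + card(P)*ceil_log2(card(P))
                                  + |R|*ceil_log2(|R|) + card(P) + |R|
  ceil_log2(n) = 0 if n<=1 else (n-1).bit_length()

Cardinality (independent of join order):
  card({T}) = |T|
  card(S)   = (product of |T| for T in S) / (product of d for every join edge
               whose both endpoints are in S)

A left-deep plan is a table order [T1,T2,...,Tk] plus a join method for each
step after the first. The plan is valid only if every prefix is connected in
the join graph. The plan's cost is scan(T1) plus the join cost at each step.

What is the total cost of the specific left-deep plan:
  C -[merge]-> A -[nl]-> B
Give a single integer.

23150

step 1: scan C: cost=100, card=100
step 2: join A via merge
    card(P join A) = 100*250/(50) = 500
    cost = 100 + 100*7 + 250*8 + 100 + 250 = 3150
step 3: join B via nl
    card(P join B) = 500*40/(25) = 800
    cost = 3150 + 500*40 = 23150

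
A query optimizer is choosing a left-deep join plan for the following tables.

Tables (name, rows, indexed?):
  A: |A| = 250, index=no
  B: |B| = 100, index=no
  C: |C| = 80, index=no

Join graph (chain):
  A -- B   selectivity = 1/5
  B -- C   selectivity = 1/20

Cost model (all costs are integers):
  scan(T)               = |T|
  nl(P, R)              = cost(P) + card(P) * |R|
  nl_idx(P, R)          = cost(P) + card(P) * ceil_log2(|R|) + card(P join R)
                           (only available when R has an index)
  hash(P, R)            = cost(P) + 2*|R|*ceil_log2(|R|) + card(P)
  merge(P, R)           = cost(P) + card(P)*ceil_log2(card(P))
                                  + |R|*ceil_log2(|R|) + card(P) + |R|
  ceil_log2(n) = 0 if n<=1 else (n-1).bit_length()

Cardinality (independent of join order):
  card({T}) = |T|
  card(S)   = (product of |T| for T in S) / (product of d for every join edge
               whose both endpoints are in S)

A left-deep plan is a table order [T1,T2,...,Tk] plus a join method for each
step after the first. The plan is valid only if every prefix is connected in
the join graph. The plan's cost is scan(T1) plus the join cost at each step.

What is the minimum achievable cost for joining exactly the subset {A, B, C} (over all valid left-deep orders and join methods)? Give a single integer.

Selinger DP over subsets of {A,B,C}:
  {A}: scan cost=250, card=250
  {B}: scan cost=100, card=100
  {C}: scan cost=80, card=80
  {AB}: card=5000; try (B,hash)→1900, (A,merge)→3150, (B,merge)→3300, (A,hash)→4200, (A,nl)→25100, (B,nl)→25250; best=1900 via (B,hash)
  {BC}: card=400; try (C,hash)→1320, (B,merge)→1520, (C,merge)→1540, (B,hash)→1560, (B,nl)→8080, (C,nl)→8100; best=1320 via (C,hash)
  {ABC}: card=20000; try (A,hash)→5720, (A,merge)→7570, (C,hash)→8020, (C,merge)→72540, (A,nl)→101320, (C,nl)→401900; best=5720 via (A,hash)

5720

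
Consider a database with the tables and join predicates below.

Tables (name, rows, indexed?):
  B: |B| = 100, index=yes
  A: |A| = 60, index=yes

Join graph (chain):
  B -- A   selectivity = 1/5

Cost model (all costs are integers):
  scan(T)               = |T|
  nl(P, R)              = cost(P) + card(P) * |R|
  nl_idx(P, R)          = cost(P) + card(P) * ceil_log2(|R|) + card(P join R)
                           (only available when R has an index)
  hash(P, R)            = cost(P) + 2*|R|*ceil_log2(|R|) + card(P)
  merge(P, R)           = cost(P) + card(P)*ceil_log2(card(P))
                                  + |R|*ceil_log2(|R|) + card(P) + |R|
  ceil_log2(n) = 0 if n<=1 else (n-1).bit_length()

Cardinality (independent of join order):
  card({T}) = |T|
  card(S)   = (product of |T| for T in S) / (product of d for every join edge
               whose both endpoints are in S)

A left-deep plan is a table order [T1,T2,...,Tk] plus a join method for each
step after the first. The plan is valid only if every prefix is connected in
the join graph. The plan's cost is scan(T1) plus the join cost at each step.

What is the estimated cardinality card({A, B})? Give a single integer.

Tables in S: A(60), B(100)
Edges inside S: B-A(d=5)
numerator = 60 * 100 = 6000
denominator = 5 = 5
card(S) = 6000 / 5 = 1200

1200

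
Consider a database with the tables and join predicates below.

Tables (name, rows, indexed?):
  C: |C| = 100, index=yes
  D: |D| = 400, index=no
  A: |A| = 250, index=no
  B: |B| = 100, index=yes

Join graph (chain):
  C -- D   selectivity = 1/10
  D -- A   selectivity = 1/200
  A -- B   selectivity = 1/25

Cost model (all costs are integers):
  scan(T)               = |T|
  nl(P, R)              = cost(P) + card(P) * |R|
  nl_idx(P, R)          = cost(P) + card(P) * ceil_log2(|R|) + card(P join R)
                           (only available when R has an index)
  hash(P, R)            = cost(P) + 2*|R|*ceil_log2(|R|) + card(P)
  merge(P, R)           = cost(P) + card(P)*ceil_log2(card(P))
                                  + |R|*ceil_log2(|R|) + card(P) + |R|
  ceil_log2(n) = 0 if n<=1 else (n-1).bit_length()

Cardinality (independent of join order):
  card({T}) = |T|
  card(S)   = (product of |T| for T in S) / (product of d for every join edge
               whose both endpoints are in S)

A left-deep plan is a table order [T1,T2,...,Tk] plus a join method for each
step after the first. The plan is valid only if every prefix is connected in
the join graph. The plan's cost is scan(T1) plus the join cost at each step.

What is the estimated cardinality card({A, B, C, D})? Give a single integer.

Tables in S: A(250), B(100), C(100), D(400)
Edges inside S: C-D(d=10), D-A(d=200), A-B(d=25)
numerator = 250 * 100 * 100 * 400 = 1000000000
denominator = 10 * 200 * 25 = 50000
card(S) = 1000000000 / 50000 = 20000

20000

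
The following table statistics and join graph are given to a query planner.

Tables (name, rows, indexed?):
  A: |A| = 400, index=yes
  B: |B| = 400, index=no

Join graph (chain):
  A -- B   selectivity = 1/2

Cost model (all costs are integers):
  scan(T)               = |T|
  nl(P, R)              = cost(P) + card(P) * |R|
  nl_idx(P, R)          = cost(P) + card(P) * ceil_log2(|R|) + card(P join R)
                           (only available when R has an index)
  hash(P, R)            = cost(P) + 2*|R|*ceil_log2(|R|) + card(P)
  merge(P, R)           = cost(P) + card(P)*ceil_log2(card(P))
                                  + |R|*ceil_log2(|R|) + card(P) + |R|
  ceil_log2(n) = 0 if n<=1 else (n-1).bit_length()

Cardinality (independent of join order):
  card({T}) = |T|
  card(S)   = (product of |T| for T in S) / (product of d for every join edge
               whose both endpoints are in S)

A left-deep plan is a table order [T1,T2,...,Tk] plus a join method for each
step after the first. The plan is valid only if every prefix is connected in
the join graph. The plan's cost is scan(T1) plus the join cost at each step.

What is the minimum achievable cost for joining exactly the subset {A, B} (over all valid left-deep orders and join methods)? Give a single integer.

8000

Selinger DP over subsets of {A,B}:
  {A}: scan cost=400, card=400
  {B}: scan cost=400, card=400
  {AB}: card=80000; try (B,hash)→8000, (A,hash)→8000, (B,merge)→8400, (A,merge)→8400, (A,nl_idx)→84000, (B,nl)→160400 …(+1); best=8000 via (B,hash)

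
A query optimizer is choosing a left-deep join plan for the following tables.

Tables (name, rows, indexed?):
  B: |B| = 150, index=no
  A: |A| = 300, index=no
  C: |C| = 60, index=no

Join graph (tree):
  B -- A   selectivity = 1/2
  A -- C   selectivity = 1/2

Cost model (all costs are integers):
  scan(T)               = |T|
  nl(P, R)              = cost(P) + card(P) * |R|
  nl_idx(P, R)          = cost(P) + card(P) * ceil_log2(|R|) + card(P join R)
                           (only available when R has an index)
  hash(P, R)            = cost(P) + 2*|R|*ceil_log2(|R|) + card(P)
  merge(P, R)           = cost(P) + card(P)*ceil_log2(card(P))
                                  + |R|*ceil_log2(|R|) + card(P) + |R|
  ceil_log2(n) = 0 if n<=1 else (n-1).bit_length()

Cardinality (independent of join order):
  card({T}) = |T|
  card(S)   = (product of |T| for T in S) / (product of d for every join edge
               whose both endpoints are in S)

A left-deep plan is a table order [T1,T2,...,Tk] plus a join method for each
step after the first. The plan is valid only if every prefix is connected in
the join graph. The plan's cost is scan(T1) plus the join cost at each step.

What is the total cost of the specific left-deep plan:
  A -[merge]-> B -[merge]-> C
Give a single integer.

365070

step 1: scan A: cost=300, card=300
step 2: join B via merge
    card(P join B) = 300*150/(2) = 22500
    cost = 300 + 300*9 + 150*8 + 300 + 150 = 4650
step 3: join C via merge
    card(P join C) = 22500*60/(2) = 675000
    cost = 4650 + 22500*15 + 60*6 + 22500 + 60 = 365070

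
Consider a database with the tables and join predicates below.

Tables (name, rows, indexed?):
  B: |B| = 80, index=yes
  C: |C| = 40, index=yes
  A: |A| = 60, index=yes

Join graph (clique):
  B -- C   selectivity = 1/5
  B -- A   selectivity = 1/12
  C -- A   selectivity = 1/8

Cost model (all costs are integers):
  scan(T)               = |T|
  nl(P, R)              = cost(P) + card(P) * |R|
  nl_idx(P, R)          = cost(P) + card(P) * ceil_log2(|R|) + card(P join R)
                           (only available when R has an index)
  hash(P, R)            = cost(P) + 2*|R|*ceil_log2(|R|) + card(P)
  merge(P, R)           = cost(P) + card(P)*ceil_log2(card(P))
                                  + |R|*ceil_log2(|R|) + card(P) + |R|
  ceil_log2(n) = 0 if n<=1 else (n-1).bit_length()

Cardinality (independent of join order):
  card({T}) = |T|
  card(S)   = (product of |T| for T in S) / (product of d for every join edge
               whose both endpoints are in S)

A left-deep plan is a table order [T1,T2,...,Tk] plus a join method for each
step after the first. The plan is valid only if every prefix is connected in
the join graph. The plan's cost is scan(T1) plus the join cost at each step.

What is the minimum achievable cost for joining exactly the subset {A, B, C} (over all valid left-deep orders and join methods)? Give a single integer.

Selinger DP over subsets of {A,B,C}:
  {B}: scan cost=80, card=80
  {C}: scan cost=40, card=40
  {A}: scan cost=60, card=60
  {BC}: card=640; try (C,hash)→640, (B,merge)→960, (B,nl_idx)→960, (C,merge)→1000, (C,nl_idx)→1200, (B,hash)→1200 …(+2); best=640 via (C,hash)
  {AB}: card=400; try (B,nl_idx)→880, (A,hash)→880, (A,nl_idx)→960, (B,merge)→1120, (A,merge)→1140, (B,hash)→1240 …(+2); best=880 via (B,nl_idx)
  {AC}: card=300; try (A,nl_idx)→580, (C,hash)→600, (C,nl_idx)→720, (A,merge)→740, (C,merge)→760, (A,hash)→800 …(+2); best=580 via (A,nl_idx)
  {ABC}: card=400; try (C,hash)→1760, (B,hash)→2000, (A,hash)→2000, (B,nl_idx)→3080, (C,nl_idx)→3680, (B,merge)→4220 …(+6); best=1760 via (C,hash)

1760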